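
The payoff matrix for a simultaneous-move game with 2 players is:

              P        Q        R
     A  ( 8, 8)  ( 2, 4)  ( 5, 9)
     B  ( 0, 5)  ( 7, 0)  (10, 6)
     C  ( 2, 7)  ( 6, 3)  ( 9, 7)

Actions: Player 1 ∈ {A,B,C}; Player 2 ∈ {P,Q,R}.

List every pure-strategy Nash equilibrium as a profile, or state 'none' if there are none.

PSNE = {(B,R)}

(A,P): not NE [P2→R gives 9>8]
(A,Q): not NE [P1→B gives 7>2; P2→R gives 9>4]
(A,R): not NE [P1→B gives 10>5]
(B,P): not NE [P1→A gives 8>0; P2→R gives 6>5]
(B,Q): not NE [P2→R gives 6>0]
(B,R): NE
(C,P): not NE [P1→A gives 8>2]
(C,Q): not NE [P1→B gives 7>6; P2→R gives 7>3]
(C,R): not NE [P1→B gives 10>9]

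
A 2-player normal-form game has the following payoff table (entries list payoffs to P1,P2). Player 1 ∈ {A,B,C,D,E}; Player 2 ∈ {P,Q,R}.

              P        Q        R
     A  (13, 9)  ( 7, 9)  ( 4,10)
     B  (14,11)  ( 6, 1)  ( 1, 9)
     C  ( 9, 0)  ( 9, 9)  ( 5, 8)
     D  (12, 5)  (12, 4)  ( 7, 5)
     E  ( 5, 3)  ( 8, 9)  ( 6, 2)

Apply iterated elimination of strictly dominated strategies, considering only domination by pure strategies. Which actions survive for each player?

Survivors P1:{A,B,D} P2:{P,R}

P1 drop C (D beats it: P:12>9 Q:12>9 R:7>5)
P1 drop E (D beats it: P:12>5 Q:12>8 R:7>6)
P2 drop Q (R beats it: A:10>9 B:9>1 D:5>4)
P1→{A,B,D} P2→{P,R}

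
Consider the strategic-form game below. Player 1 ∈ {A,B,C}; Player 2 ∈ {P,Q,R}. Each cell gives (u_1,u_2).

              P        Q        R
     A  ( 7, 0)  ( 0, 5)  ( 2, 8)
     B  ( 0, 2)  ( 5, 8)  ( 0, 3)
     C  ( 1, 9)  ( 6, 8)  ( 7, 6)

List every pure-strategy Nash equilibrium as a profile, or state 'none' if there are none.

(A,P): not NE [P2→R gives 8>0]
(A,Q): not NE [P1→C gives 6>0; P2→R gives 8>5]
(A,R): not NE [P1→C gives 7>2]
(B,P): not NE [P1→A gives 7>0; P2→Q gives 8>2]
(B,Q): not NE [P1→C gives 6>5]
(B,R): not NE [P1→C gives 7>0; P2→Q gives 8>3]
(C,P): not NE [P1→A gives 7>1]
(C,Q): not NE [P2→P gives 9>8]
(C,R): not NE [P2→P gives 9>6]

Equilibria: none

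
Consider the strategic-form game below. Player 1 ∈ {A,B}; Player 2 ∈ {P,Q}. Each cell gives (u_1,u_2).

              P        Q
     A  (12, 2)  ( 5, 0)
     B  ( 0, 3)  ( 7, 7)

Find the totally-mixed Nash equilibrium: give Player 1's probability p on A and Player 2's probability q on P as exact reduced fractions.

P1 indiff ⇒ q·12+(1-q)·5 = q·0+(1-q)·7 ⇒ q(12) = (1-q)(2) ⇒ q = 1/7
P2 indiff ⇒ p·2+(1-p)·3 = p·0+(1-p)·7 ⇒ p(2) = (1-p)(4) ⇒ p = 2/3

P1 mixes 2/3 on A; P2 mixes 1/7 on P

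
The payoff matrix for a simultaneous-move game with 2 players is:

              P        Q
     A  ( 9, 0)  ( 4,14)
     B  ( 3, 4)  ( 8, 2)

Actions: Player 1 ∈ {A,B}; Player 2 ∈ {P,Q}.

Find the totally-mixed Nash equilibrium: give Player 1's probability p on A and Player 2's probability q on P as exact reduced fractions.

p=1/8, q=2/5

P1 indiff ⇒ q·9+(1-q)·4 = q·3+(1-q)·8 ⇒ q(6) = (1-q)(4) ⇒ q = 2/5
P2 indiff ⇒ p·0+(1-p)·4 = p·14+(1-p)·2 ⇒ p(-14) = (1-p)(-2) ⇒ p = 1/8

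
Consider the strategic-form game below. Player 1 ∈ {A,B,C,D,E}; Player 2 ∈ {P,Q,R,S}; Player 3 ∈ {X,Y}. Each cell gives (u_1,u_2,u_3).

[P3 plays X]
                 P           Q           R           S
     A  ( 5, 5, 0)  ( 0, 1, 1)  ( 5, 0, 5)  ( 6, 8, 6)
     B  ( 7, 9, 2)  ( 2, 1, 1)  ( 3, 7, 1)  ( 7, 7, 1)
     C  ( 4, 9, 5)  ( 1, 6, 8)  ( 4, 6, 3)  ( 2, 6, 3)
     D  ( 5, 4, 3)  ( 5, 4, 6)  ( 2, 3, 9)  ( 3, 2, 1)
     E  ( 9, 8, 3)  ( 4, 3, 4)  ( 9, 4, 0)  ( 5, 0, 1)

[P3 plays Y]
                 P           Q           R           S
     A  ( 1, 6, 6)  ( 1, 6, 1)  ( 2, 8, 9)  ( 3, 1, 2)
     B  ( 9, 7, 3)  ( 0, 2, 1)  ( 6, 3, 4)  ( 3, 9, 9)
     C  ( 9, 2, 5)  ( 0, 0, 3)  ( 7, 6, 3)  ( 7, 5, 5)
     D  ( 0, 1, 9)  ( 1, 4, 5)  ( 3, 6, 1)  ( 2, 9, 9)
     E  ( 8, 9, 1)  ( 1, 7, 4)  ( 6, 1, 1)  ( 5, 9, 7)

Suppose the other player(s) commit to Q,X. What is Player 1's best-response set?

u_1(A vs Q,X) = 0
u_1(B vs Q,X) = 2
u_1(C vs Q,X) = 1
u_1(D vs Q,X) = 5
u_1(E vs Q,X) = 4
max payoff 5 at {D}

BR_1 = {D}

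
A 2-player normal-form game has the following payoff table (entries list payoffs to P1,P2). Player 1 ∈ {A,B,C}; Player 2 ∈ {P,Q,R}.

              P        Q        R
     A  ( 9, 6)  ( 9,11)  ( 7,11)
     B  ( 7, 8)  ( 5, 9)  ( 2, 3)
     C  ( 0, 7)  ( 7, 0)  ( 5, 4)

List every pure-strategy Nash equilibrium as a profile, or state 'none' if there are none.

PSNE = {(A,Q), (A,R)}

(A,P): not NE [P2→R gives 11>6]
(A,Q): NE
(A,R): NE
(B,P): not NE [P1→A gives 9>7; P2→Q gives 9>8]
(B,Q): not NE [P1→A gives 9>5]
(B,R): not NE [P1→A gives 7>2; P2→Q gives 9>3]
(C,P): not NE [P1→A gives 9>0]
(C,Q): not NE [P1→A gives 9>7; P2→P gives 7>0]
(C,R): not NE [P1→A gives 7>5; P2→P gives 7>4]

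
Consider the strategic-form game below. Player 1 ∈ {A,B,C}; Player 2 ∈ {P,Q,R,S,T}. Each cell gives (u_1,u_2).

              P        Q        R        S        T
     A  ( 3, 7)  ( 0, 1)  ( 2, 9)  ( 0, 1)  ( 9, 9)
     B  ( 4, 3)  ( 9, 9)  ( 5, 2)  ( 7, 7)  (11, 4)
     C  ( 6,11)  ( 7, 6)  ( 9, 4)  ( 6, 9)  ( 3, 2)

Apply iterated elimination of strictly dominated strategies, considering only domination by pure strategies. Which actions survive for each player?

Survivors P1:{B,C} P2:{P,Q,S}

P1 drop A (B beats it: P:4>3 Q:9>0 R:5>2 S:7>0 T:11>9)
P2 drop R (P beats it: B:3>2 C:11>4)
P2 drop T (Q beats it: B:9>4 C:6>2)
P1→{B,C} P2→{P,Q,S}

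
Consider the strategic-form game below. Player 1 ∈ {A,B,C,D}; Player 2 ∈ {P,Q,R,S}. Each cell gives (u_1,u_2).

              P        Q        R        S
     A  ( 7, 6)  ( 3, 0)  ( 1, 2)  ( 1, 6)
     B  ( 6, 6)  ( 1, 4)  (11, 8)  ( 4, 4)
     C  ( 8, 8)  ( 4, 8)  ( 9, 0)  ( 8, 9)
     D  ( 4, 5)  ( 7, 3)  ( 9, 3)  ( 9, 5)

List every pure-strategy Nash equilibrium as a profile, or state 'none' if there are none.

NE set: (B,R), (D,S)

(A,P): not NE [P1→C gives 8>7]
(A,Q): not NE [P1→D gives 7>3; P2→S gives 6>0]
(A,R): not NE [P1→B gives 11>1; P2→S gives 6>2]
(A,S): not NE [P1→D gives 9>1]
(B,P): not NE [P1→C gives 8>6; P2→R gives 8>6]
(B,Q): not NE [P1→D gives 7>1; P2→R gives 8>4]
(B,R): NE
(B,S): not NE [P1→D gives 9>4; P2→R gives 8>4]
(C,P): not NE [P2→S gives 9>8]
(C,Q): not NE [P1→D gives 7>4; P2→S gives 9>8]
(C,R): not NE [P1→B gives 11>9; P2→S gives 9>0]
(C,S): not NE [P1→D gives 9>8]
(D,P): not NE [P1→C gives 8>4]
(D,Q): not NE [P2→S gives 5>3]
(D,R): not NE [P1→B gives 11>9; P2→S gives 5>3]
(D,S): NE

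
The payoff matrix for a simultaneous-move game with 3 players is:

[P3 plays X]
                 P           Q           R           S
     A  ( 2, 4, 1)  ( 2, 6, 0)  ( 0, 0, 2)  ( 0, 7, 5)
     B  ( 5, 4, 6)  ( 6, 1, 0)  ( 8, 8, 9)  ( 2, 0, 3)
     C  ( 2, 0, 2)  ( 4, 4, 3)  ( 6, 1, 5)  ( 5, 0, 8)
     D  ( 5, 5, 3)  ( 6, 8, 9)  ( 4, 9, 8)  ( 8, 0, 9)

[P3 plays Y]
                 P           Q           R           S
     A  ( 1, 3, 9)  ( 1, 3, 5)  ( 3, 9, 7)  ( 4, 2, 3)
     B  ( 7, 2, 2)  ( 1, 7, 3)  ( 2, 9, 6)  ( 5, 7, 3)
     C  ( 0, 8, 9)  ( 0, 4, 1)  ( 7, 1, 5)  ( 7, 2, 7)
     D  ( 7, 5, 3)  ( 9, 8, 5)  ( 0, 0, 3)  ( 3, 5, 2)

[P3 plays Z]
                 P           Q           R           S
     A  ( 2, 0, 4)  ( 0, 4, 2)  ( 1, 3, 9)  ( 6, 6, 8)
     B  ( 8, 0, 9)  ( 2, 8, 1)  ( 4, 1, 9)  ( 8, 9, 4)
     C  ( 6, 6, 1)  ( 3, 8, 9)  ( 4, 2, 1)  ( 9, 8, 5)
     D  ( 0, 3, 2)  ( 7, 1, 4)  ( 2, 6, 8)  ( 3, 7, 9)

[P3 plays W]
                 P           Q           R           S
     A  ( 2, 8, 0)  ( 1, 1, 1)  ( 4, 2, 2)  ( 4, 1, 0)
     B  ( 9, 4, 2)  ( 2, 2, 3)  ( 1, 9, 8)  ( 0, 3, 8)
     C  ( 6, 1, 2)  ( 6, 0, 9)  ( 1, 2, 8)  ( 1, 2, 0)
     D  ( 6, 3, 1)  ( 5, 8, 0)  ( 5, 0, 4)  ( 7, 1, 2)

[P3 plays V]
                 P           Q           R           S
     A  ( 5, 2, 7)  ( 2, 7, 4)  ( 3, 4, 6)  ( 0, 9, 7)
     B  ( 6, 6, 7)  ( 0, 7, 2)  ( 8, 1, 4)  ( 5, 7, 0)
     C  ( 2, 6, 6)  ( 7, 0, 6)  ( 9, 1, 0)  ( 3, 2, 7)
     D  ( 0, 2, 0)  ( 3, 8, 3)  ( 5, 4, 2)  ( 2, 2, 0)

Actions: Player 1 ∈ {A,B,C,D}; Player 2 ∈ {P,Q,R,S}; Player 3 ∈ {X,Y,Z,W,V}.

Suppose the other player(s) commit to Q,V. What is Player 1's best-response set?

u_1(A vs Q,V) = 2
u_1(B vs Q,V) = 0
u_1(C vs Q,V) = 7
u_1(D vs Q,V) = 3
max payoff 7 at {C}

BR_1 = {C}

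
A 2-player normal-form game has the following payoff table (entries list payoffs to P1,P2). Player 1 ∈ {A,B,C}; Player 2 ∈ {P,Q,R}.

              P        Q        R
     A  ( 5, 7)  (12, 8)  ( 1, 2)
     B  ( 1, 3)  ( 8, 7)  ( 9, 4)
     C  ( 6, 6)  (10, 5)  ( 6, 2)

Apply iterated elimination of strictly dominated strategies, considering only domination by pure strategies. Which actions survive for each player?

Survivors P1:{A,C} P2:{P,Q}

P2 drop R (Q beats it: A:8>2 B:7>4 C:5>2)
P1 drop B (A beats it: P:5>1 Q:12>8)
P1→{A,C} P2→{P,Q}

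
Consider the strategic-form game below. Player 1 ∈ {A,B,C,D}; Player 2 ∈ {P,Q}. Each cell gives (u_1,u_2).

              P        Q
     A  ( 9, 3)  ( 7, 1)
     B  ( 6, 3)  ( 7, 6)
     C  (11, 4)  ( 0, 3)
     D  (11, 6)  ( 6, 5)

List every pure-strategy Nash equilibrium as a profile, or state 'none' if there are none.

(A,P): not NE [P1→D gives 11>9]
(A,Q): not NE [P2→P gives 3>1]
(B,P): not NE [P1→D gives 11>6; P2→Q gives 6>3]
(B,Q): NE
(C,P): NE
(C,Q): not NE [P1→B gives 7>0; P2→P gives 4>3]
(D,P): NE
(D,Q): not NE [P1→B gives 7>6; P2→P gives 6>5]

PSNE = {(B,Q), (C,P), (D,P)}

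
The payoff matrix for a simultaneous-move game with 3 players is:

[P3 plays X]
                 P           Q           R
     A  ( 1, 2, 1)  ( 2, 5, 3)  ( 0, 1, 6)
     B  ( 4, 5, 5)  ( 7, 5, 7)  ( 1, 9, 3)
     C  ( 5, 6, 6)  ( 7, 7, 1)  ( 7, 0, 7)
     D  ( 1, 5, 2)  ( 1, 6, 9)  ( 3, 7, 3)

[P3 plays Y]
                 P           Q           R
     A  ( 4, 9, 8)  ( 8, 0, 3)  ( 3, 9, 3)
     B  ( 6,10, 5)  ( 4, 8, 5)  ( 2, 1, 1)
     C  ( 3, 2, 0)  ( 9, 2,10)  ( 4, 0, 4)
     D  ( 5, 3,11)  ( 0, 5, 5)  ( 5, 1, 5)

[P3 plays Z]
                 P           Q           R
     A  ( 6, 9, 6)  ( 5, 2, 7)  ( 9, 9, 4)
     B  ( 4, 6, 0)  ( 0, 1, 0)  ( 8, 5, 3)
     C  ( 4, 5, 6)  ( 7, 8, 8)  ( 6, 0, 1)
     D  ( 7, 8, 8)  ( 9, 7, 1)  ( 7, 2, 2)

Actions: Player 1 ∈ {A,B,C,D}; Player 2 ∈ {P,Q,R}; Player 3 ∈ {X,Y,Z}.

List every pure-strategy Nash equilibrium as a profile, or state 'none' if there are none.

(A,P,X): not NE [P1→C gives 5>1; P2→Q gives 5>2; P3→Y gives 8>1]
(A,P,Y): not NE [P1→B gives 6>4]
(A,P,Z): not NE [P1→D gives 7>6; P3→Y gives 8>6]
(A,Q,X): not NE [P1→C gives 7>2; P3→Z gives 7>3]
(A,Q,Y): not NE [P1→C gives 9>8; P2→R gives 9>0; P3→Z gives 7>3]
(A,Q,Z): not NE [P1→D gives 9>5; P2→R gives 9>2]
(A,R,X): not NE [P1→C gives 7>0; P2→Q gives 5>1]
(A,R,Y): not NE [P1→D gives 5>3; P3→X gives 6>3]
(A,R,Z): not NE [P3→X gives 6>4]
(B,P,X): not NE [P1→C gives 5>4; P2→R gives 9>5]
(B,P,Y): NE
(B,P,Z): not NE [P1→D gives 7>4; P3→Y gives 5>0]
(B,Q,X): not NE [P2→R gives 9>5]
(B,Q,Y): not NE [P1→C gives 9>4; P2→P gives 10>8; P3→X gives 7>5]
(B,Q,Z): not NE [P1→D gives 9>0; P2→P gives 6>1; P3→X gives 7>0]
(B,R,X): not NE [P1→C gives 7>1]
(B,R,Y): not NE [P1→D gives 5>2; P2→P gives 10>1; P3→Z gives 3>1]
(B,R,Z): not NE [P1→A gives 9>8; P2→P gives 6>5]
(C,P,X): not NE [P2→Q gives 7>6]
(C,P,Y): not NE [P1→B gives 6>3; P3→Z gives 6>0]
(C,P,Z): not NE [P1→D gives 7>4; P2→Q gives 8>5]
(C,Q,X): not NE [P3→Y gives 10>1]
(C,Q,Y): NE
(C,Q,Z): not NE [P1→D gives 9>7; P3→Y gives 10>8]
(C,R,X): not NE [P2→Q gives 7>0]
(C,R,Y): not NE [P1→D gives 5>4; P2→Q gives 2>0; P3→X gives 7>4]
(C,R,Z): not NE [P1→A gives 9>6; P2→Q gives 8>0; P3→X gives 7>1]
(D,P,X): not NE [P1→C gives 5>1; P2→R gives 7>5; P3→Y gives 11>2]
(D,P,Y): not NE [P1→B gives 6>5; P2→Q gives 5>3]
(D,P,Z): not NE [P3→Y gives 11>8]
(D,Q,X): not NE [P1→C gives 7>1; P2→R gives 7>6]
(D,Q,Y): not NE [P1→C gives 9>0; P3→X gives 9>5]
(D,Q,Z): not NE [P2→P gives 8>7; P3→X gives 9>1]
(D,R,X): not NE [P1→C gives 7>3; P3→Y gives 5>3]
(D,R,Y): not NE [P2→Q gives 5>1]
(D,R,Z): not NE [P1→A gives 9>7; P2→P gives 8>2; P3→Y gives 5>2]

Nash profiles: (B,P,Y), (C,Q,Y)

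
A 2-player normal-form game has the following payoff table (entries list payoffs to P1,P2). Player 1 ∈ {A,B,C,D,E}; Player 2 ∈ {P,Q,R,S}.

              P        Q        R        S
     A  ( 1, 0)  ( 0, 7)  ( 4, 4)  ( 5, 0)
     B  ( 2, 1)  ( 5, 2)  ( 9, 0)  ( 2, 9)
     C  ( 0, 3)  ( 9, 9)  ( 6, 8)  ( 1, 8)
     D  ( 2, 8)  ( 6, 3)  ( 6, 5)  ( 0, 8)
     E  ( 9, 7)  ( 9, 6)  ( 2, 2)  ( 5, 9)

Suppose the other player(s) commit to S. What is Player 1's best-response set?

u_1(A vs S) = 5
u_1(B vs S) = 2
u_1(C vs S) = 1
u_1(D vs S) = 0
u_1(E vs S) = 5
max payoff 5 at {A,E}

BR_1 = {A,E}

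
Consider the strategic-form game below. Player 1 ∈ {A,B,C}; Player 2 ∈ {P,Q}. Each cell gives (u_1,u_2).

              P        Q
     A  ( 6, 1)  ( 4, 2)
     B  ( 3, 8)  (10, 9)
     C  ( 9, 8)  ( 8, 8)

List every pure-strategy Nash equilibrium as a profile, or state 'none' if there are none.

(A,P): not NE [P1→C gives 9>6; P2→Q gives 2>1]
(A,Q): not NE [P1→B gives 10>4]
(B,P): not NE [P1→C gives 9>3; P2→Q gives 9>8]
(B,Q): NE
(C,P): NE
(C,Q): not NE [P1→B gives 10>8]

Nash profiles: (B,Q), (C,P)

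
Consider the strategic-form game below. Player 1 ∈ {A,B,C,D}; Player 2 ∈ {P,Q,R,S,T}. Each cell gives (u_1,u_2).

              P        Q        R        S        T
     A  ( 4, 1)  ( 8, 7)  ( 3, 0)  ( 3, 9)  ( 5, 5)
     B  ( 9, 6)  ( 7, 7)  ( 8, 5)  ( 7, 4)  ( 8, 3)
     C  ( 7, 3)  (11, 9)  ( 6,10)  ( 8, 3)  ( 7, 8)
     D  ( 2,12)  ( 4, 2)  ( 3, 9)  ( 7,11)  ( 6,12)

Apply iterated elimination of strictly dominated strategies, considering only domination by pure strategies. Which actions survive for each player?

P1 drop A (C beats it: P:7>4 Q:11>8 R:6>3 S:8>3 T:7>5)
P1 drop D (C beats it: P:7>2 Q:11>4 R:6>3 S:8>7 T:7>6)
P2 drop P (Q beats it: B:7>6 C:9>3)
P2 drop S (Q beats it: B:7>4 C:9>3)
P2 drop T (Q beats it: B:7>3 C:9>8)
P1→{B,C} P2→{Q,R}

Remaining: P1:{B,C} P2:{Q,R}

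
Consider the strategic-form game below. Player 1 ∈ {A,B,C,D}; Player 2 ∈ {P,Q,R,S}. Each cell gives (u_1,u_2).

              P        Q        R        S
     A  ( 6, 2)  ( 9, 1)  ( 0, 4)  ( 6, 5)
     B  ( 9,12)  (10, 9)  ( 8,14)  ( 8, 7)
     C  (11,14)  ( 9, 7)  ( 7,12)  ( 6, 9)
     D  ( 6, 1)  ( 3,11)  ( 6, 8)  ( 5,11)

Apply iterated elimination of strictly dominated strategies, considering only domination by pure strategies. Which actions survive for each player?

Remaining: P1:{B,C} P2:{P,R}

P1 drop A (B beats it: P:9>6 Q:10>9 R:8>0 S:8>6)
P1 drop D (B beats it: P:9>6 Q:10>3 R:8>6 S:8>5)
P2 drop Q (P beats it: B:12>9 C:14>7)
P2 drop S (P beats it: B:12>7 C:14>9)
P1→{B,C} P2→{P,R}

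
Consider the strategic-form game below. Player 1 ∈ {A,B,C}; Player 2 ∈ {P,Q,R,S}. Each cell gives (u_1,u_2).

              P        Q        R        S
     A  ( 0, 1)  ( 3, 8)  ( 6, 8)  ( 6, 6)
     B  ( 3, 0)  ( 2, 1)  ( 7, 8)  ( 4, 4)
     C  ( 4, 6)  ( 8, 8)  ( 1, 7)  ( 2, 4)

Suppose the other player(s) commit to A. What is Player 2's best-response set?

argmax u_2 = {Q,R}

u_2(P vs A) = 1
u_2(Q vs A) = 8
u_2(R vs A) = 8
u_2(S vs A) = 6
max payoff 8 at {Q,R}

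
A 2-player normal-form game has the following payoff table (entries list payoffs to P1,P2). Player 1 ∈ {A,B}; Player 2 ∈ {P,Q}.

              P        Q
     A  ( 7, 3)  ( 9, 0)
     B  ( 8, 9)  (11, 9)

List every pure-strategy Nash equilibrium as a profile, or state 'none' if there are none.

PSNE = {(B,P), (B,Q)}

(A,P): not NE [P1→B gives 8>7]
(A,Q): not NE [P1→B gives 11>9; P2→P gives 3>0]
(B,P): NE
(B,Q): NE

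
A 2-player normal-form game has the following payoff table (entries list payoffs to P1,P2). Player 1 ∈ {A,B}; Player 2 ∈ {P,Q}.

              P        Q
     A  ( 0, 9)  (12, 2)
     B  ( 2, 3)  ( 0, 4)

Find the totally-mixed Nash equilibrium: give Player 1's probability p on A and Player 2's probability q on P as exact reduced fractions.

p=1/8, q=6/7

P1 indiff ⇒ q·0+(1-q)·12 = q·2+(1-q)·0 ⇒ q(-2) = (1-q)(-12) ⇒ q = 6/7
P2 indiff ⇒ p·9+(1-p)·3 = p·2+(1-p)·4 ⇒ p(7) = (1-p)(1) ⇒ p = 1/8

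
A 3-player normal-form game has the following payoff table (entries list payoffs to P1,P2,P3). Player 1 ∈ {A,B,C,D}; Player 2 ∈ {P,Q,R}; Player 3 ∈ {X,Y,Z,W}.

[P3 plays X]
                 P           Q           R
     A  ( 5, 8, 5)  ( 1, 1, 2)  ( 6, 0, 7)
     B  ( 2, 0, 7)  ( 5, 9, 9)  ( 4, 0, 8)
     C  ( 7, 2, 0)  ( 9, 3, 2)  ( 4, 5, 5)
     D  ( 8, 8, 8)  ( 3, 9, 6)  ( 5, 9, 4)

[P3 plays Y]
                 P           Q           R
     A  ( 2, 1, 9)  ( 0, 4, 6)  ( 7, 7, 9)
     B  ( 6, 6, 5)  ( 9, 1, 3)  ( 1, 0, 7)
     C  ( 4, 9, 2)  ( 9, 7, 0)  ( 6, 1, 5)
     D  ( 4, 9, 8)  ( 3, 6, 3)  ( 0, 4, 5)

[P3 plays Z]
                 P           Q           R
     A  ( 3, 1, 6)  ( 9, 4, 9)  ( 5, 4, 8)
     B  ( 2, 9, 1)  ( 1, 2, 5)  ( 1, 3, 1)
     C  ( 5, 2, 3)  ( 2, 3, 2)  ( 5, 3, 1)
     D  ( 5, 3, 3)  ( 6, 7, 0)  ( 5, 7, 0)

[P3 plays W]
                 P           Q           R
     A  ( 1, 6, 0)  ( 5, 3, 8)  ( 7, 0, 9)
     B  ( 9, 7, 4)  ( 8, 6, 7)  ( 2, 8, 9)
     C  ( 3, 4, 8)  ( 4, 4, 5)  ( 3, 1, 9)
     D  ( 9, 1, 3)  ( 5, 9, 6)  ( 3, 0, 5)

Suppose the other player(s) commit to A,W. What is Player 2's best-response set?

P2 best: {P}

u_2(P vs A,W) = 6
u_2(Q vs A,W) = 3
u_2(R vs A,W) = 0
max payoff 6 at {P}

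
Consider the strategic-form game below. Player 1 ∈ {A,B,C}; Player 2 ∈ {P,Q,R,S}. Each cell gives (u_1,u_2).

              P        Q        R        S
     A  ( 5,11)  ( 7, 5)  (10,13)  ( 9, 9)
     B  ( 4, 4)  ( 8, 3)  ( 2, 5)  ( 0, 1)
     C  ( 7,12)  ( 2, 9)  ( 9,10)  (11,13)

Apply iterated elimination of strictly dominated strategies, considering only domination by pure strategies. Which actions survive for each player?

Remaining: P1:{A,C} P2:{P,R,S}

P2 drop Q (P beats it: A:11>5 B:4>3 C:12>9)
P1 drop B (A beats it: P:5>4 R:10>2 S:9>0)
P1→{A,C} P2→{P,R,S}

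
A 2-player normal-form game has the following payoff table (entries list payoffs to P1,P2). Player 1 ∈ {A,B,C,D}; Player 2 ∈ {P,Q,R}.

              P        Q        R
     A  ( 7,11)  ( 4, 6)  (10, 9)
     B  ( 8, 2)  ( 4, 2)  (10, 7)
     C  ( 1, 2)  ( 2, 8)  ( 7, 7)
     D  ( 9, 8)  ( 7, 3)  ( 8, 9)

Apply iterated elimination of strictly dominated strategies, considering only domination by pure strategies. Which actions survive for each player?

P1 drop C (A beats it: P:7>1 Q:4>2 R:10>7)
P2 drop Q (R beats it: A:9>6 B:7>2 D:9>3)
P1→{A,B,D} P2→{P,R}

Survivors P1:{A,B,D} P2:{P,R}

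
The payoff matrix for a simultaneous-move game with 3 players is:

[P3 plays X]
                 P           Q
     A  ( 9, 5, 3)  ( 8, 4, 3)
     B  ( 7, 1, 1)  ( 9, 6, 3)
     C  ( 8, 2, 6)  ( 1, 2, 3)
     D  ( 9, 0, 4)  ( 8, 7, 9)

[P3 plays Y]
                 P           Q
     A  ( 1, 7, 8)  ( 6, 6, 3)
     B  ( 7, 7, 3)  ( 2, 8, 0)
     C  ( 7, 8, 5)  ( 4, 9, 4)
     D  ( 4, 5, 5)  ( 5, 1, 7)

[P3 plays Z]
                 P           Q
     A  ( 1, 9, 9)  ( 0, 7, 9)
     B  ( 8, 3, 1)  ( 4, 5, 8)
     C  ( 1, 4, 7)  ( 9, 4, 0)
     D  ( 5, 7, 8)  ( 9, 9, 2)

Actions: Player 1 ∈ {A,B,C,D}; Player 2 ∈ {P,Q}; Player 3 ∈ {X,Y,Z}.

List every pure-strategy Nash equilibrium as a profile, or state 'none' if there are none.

No pure NE.

(A,P,X): not NE [P3→Z gives 9>3]
(A,P,Y): not NE [P1→C gives 7>1; P3→Z gives 9>8]
(A,P,Z): not NE [P1→B gives 8>1]
(A,Q,X): not NE [P1→B gives 9>8; P2→P gives 5>4; P3→Z gives 9>3]
(A,Q,Y): not NE [P2→P gives 7>6; P3→Z gives 9>3]
(A,Q,Z): not NE [P1→D gives 9>0; P2→P gives 9>7]
(B,P,X): not NE [P1→D gives 9>7; P2→Q gives 6>1; P3→Y gives 3>1]
(B,P,Y): not NE [P2→Q gives 8>7]
(B,P,Z): not NE [P2→Q gives 5>3; P3→Y gives 3>1]
(B,Q,X): not NE [P3→Z gives 8>3]
(B,Q,Y): not NE [P1→A gives 6>2; P3→Z gives 8>0]
(B,Q,Z): not NE [P1→D gives 9>4]
(C,P,X): not NE [P1→D gives 9>8; P3→Z gives 7>6]
(C,P,Y): not NE [P2→Q gives 9>8; P3→Z gives 7>5]
(C,P,Z): not NE [P1→B gives 8>1]
(C,Q,X): not NE [P1→B gives 9>1; P3→Y gives 4>3]
(C,Q,Y): not NE [P1→A gives 6>4]
(C,Q,Z): not NE [P3→Y gives 4>0]
(D,P,X): not NE [P2→Q gives 7>0; P3→Z gives 8>4]
(D,P,Y): not NE [P1→C gives 7>4; P3→Z gives 8>5]
(D,P,Z): not NE [P1→B gives 8>5; P2→Q gives 9>7]
(D,Q,X): not NE [P1→B gives 9>8]
(D,Q,Y): not NE [P1→A gives 6>5; P2→P gives 5>1; P3→X gives 9>7]
(D,Q,Z): not NE [P3→X gives 9>2]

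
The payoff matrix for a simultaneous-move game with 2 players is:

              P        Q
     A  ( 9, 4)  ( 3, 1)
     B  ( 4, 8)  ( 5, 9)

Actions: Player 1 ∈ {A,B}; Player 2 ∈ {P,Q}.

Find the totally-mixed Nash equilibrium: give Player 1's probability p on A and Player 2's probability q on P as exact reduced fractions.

(p,q) = (1/4, 2/7)

P1 indiff ⇒ q·9+(1-q)·3 = q·4+(1-q)·5 ⇒ q(5) = (1-q)(2) ⇒ q = 2/7
P2 indiff ⇒ p·4+(1-p)·8 = p·1+(1-p)·9 ⇒ p(3) = (1-p)(1) ⇒ p = 1/4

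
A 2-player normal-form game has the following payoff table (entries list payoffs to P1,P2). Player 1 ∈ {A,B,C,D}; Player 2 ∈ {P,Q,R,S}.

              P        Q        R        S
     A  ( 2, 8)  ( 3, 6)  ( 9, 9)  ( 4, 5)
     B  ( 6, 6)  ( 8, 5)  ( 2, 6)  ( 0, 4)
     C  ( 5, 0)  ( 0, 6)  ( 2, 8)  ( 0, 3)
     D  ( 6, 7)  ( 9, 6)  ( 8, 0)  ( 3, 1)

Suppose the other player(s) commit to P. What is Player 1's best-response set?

argmax u_1 = {B,D}

u_1(A vs P) = 2
u_1(B vs P) = 6
u_1(C vs P) = 5
u_1(D vs P) = 6
max payoff 6 at {B,D}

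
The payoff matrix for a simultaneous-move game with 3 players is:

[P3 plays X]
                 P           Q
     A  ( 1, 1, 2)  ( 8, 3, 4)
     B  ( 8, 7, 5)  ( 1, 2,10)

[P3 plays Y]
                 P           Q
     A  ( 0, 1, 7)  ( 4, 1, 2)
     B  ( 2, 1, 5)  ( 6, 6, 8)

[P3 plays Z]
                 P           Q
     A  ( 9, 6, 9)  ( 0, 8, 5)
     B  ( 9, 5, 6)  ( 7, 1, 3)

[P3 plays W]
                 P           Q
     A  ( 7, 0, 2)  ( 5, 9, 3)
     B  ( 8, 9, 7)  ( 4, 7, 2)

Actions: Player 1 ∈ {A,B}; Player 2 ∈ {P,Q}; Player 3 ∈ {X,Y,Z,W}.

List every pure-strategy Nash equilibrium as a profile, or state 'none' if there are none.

(A,P,X): not NE [P1→B gives 8>1; P2→Q gives 3>1; P3→Z gives 9>2]
(A,P,Y): not NE [P1→B gives 2>0; P3→Z gives 9>7]
(A,P,Z): not NE [P2→Q gives 8>6]
(A,P,W): not NE [P1→B gives 8>7; P2→Q gives 9>0; P3→Z gives 9>2]
(A,Q,X): not NE [P3→Z gives 5>4]
(A,Q,Y): not NE [P1→B gives 6>4; P3→Z gives 5>2]
(A,Q,Z): not NE [P1→B gives 7>0]
(A,Q,W): not NE [P3→Z gives 5>3]
(B,P,X): not NE [P3→W gives 7>5]
(B,P,Y): not NE [P2→Q gives 6>1; P3→W gives 7>5]
(B,P,Z): not NE [P3→W gives 7>6]
(B,P,W): NE
(B,Q,X): not NE [P1→A gives 8>1; P2→P gives 7>2]
(B,Q,Y): not NE [P3→X gives 10>8]
(B,Q,Z): not NE [P2→P gives 5>1; P3→X gives 10>3]
(B,Q,W): not NE [P1→A gives 5>4; P2→P gives 9>7; P3→X gives 10>2]

NE set: (B,P,W)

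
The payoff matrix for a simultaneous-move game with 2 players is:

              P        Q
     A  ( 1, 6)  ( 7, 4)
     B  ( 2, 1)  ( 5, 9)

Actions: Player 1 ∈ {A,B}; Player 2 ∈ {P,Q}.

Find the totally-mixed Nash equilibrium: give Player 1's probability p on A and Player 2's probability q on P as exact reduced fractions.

p=4/5, q=2/3

P1 indiff ⇒ q·1+(1-q)·7 = q·2+(1-q)·5 ⇒ q(-1) = (1-q)(-2) ⇒ q = 2/3
P2 indiff ⇒ p·6+(1-p)·1 = p·4+(1-p)·9 ⇒ p(2) = (1-p)(8) ⇒ p = 4/5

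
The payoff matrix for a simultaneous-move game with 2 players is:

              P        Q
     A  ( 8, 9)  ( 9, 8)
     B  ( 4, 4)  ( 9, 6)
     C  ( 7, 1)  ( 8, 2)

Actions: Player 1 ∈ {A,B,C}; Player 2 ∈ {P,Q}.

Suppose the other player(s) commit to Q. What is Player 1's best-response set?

u_1(A vs Q) = 9
u_1(B vs Q) = 9
u_1(C vs Q) = 8
max payoff 9 at {A,B}

argmax u_1 = {A,B}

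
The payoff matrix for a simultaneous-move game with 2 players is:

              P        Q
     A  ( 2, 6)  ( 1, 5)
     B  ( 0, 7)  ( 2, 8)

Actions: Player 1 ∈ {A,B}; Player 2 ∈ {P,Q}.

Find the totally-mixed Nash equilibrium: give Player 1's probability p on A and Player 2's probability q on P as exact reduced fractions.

p=1/2, q=1/3

P1 indiff ⇒ q·2+(1-q)·1 = q·0+(1-q)·2 ⇒ q(2) = (1-q)(1) ⇒ q = 1/3
P2 indiff ⇒ p·6+(1-p)·7 = p·5+(1-p)·8 ⇒ p(1) = (1-p)(1) ⇒ p = 1/2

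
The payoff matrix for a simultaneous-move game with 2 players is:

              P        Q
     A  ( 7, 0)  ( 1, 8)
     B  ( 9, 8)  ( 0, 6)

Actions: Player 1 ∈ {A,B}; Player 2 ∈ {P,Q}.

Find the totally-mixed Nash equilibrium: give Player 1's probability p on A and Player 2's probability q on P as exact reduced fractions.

P1 indiff ⇒ q·7+(1-q)·1 = q·9+(1-q)·0 ⇒ q(-2) = (1-q)(-1) ⇒ q = 1/3
P2 indiff ⇒ p·0+(1-p)·8 = p·8+(1-p)·6 ⇒ p(-8) = (1-p)(-2) ⇒ p = 1/5

p=1/5, q=1/3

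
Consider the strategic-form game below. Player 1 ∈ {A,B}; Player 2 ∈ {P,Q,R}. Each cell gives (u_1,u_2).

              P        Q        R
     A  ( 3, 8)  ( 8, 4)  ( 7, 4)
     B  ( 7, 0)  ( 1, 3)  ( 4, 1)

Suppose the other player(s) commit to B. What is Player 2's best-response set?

u_2(P vs B) = 0
u_2(Q vs B) = 3
u_2(R vs B) = 1
max payoff 3 at {Q}

argmax u_2 = {Q}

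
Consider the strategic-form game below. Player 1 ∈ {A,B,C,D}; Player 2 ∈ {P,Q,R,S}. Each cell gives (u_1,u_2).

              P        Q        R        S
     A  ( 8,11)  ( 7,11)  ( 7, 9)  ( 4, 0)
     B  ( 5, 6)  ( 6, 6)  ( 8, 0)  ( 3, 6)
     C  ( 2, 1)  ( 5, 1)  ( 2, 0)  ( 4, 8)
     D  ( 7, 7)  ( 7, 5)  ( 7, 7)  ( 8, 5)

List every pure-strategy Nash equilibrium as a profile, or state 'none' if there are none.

NE set: (A,P), (A,Q)

(A,P): NE
(A,Q): NE
(A,R): not NE [P1→B gives 8>7; P2→Q gives 11>9]
(A,S): not NE [P1→D gives 8>4; P2→Q gives 11>0]
(B,P): not NE [P1→A gives 8>5]
(B,Q): not NE [P1→D gives 7>6]
(B,R): not NE [P2→S gives 6>0]
(B,S): not NE [P1→D gives 8>3]
(C,P): not NE [P1→A gives 8>2; P2→S gives 8>1]
(C,Q): not NE [P1→D gives 7>5; P2→S gives 8>1]
(C,R): not NE [P1→B gives 8>2; P2→S gives 8>0]
(C,S): not NE [P1→D gives 8>4]
(D,P): not NE [P1→A gives 8>7]
(D,Q): not NE [P2→R gives 7>5]
(D,R): not NE [P1→B gives 8>7]
(D,S): not NE [P2→R gives 7>5]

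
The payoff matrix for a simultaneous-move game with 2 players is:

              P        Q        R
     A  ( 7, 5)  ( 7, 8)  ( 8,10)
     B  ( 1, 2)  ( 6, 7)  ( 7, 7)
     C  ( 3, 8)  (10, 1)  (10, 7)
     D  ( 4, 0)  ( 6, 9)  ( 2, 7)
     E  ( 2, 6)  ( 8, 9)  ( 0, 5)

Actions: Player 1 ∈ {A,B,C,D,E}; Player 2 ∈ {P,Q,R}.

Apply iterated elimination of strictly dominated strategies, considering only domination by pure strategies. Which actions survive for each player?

P1 drop B (A beats it: P:7>1 Q:7>6 R:8>7)
P1 drop D (A beats it: P:7>4 Q:7>6 R:8>2)
P1 drop E (C beats it: P:3>2 Q:10>8 R:10>0)
P2 drop Q (R beats it: A:10>8 C:7>1)
P1→{A,C} P2→{P,R}

Remaining: P1:{A,C} P2:{P,R}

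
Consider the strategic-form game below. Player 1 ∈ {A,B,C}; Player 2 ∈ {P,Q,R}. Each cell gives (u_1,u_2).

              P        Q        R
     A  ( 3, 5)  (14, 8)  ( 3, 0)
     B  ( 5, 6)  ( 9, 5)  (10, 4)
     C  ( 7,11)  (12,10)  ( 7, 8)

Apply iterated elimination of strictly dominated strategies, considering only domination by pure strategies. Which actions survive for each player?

P2 drop R (P beats it: A:5>0 B:6>4 C:11>8)
P1 drop B (C beats it: P:7>5 Q:12>9)
P1→{A,C} P2→{P,Q}

Survivors P1:{A,C} P2:{P,Q}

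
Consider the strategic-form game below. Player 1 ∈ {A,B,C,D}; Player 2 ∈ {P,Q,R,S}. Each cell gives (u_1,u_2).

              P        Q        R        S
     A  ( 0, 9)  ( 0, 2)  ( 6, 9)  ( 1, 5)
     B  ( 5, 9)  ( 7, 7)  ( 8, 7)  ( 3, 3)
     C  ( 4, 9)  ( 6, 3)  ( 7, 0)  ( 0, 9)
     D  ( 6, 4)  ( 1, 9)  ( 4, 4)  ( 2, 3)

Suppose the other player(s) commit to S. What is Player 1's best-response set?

u_1(A vs S) = 1
u_1(B vs S) = 3
u_1(C vs S) = 0
u_1(D vs S) = 2
max payoff 3 at {B}

argmax u_1 = {B}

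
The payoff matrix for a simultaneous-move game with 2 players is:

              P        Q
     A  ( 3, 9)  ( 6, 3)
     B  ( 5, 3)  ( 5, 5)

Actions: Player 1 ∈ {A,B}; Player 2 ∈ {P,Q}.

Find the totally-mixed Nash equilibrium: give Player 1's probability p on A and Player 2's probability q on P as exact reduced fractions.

P1 indiff ⇒ q·3+(1-q)·6 = q·5+(1-q)·5 ⇒ q(-2) = (1-q)(-1) ⇒ q = 1/3
P2 indiff ⇒ p·9+(1-p)·3 = p·3+(1-p)·5 ⇒ p(6) = (1-p)(2) ⇒ p = 1/4

(p,q) = (1/4, 1/3)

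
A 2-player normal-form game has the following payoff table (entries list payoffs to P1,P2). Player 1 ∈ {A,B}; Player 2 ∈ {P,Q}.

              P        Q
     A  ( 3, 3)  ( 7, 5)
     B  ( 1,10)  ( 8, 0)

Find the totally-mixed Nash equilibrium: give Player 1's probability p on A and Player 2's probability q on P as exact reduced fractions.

P1 indiff ⇒ q·3+(1-q)·7 = q·1+(1-q)·8 ⇒ q(2) = (1-q)(1) ⇒ q = 1/3
P2 indiff ⇒ p·3+(1-p)·10 = p·5+(1-p)·0 ⇒ p(-2) = (1-p)(-10) ⇒ p = 5/6

(p,q) = (5/6, 1/3)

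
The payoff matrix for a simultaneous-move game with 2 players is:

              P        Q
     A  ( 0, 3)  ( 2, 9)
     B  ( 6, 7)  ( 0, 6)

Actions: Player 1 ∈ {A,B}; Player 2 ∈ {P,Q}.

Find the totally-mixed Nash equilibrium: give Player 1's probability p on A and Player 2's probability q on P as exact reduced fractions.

P1 indiff ⇒ q·0+(1-q)·2 = q·6+(1-q)·0 ⇒ q(-6) = (1-q)(-2) ⇒ q = 1/4
P2 indiff ⇒ p·3+(1-p)·7 = p·9+(1-p)·6 ⇒ p(-6) = (1-p)(-1) ⇒ p = 1/7

P1 mixes 1/7 on A; P2 mixes 1/4 on P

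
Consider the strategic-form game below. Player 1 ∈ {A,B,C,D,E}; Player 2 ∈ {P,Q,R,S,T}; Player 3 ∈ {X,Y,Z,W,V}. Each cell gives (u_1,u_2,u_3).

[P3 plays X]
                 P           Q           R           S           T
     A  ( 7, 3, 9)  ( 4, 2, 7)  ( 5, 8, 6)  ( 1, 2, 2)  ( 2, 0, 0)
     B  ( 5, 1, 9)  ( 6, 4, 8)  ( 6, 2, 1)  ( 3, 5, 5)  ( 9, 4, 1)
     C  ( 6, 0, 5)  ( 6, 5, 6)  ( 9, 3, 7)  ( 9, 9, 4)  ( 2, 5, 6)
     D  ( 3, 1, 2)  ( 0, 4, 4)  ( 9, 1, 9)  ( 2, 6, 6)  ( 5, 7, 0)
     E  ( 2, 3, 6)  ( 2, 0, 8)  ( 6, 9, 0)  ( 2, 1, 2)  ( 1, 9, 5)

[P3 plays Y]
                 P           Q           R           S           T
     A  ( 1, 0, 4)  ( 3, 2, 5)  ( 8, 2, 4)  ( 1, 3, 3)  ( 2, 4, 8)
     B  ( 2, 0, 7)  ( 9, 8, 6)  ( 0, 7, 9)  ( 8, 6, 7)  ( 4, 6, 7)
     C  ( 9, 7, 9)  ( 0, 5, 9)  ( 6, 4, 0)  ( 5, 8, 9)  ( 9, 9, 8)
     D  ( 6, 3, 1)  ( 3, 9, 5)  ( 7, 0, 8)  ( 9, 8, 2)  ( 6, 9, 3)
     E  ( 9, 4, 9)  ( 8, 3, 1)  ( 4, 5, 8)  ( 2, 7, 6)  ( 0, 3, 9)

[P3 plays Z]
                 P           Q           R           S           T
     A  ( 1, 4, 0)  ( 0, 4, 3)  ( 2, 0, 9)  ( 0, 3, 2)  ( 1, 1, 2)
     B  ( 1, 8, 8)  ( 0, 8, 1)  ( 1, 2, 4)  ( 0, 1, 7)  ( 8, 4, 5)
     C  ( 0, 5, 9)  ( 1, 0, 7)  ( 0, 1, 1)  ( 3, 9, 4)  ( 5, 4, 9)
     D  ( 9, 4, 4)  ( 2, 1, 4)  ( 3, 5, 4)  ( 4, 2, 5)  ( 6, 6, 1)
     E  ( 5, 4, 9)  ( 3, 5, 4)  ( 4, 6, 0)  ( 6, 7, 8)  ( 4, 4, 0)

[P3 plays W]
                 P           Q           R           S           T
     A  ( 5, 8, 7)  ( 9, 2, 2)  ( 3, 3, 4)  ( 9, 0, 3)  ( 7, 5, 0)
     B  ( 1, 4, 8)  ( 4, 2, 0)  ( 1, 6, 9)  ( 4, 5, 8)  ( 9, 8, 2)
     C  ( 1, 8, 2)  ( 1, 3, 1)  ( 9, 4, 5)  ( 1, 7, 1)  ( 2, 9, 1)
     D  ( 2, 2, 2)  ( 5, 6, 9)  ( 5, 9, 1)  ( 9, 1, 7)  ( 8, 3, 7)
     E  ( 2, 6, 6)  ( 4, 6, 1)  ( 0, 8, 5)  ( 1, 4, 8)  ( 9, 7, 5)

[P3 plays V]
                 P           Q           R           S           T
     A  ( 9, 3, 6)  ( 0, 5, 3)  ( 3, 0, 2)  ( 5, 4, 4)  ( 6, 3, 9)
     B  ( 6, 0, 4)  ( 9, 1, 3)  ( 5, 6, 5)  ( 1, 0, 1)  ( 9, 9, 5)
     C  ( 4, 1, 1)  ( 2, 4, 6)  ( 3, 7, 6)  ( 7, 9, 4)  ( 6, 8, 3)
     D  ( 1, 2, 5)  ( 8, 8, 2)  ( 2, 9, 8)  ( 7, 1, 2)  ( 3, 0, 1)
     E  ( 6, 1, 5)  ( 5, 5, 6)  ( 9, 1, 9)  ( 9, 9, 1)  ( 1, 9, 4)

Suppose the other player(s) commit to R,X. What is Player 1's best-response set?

P1 best: {C,D}

u_1(A vs R,X) = 5
u_1(B vs R,X) = 6
u_1(C vs R,X) = 9
u_1(D vs R,X) = 9
u_1(E vs R,X) = 6
max payoff 9 at {C,D}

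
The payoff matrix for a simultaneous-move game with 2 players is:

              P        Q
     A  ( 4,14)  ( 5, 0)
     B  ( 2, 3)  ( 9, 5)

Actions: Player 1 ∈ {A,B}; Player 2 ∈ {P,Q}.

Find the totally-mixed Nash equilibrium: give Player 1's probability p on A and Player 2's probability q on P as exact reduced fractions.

P1 indiff ⇒ q·4+(1-q)·5 = q·2+(1-q)·9 ⇒ q(2) = (1-q)(4) ⇒ q = 2/3
P2 indiff ⇒ p·14+(1-p)·3 = p·0+(1-p)·5 ⇒ p(14) = (1-p)(2) ⇒ p = 1/8

(p,q) = (1/8, 2/3)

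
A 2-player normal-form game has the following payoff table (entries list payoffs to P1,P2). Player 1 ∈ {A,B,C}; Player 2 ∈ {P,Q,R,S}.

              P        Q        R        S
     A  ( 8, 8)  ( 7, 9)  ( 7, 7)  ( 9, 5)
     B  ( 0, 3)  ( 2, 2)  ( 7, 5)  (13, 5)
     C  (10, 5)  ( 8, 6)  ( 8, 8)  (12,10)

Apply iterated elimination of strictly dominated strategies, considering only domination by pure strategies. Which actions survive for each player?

P1 drop A (C beats it: P:10>8 Q:8>7 R:8>7 S:12>9)
P2 drop P (R beats it: B:5>3 C:8>5)
P2 drop Q (R beats it: B:5>2 C:8>6)
P1→{B,C} P2→{R,S}

Survivors P1:{B,C} P2:{R,S}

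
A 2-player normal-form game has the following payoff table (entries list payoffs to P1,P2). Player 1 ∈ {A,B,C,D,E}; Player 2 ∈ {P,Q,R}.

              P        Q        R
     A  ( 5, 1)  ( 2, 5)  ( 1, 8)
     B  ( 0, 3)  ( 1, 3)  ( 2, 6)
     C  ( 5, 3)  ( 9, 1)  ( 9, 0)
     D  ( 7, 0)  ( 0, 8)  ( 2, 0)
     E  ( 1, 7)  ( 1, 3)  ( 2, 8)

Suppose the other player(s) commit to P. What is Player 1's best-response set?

BR_1 = {D}

u_1(A vs P) = 5
u_1(B vs P) = 0
u_1(C vs P) = 5
u_1(D vs P) = 7
u_1(E vs P) = 1
max payoff 7 at {D}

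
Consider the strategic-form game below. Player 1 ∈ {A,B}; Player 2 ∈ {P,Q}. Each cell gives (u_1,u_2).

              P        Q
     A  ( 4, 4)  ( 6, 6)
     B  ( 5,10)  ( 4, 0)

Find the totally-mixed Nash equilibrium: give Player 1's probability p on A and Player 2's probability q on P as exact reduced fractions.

P1 indiff ⇒ q·4+(1-q)·6 = q·5+(1-q)·4 ⇒ q(-1) = (1-q)(-2) ⇒ q = 2/3
P2 indiff ⇒ p·4+(1-p)·10 = p·6+(1-p)·0 ⇒ p(-2) = (1-p)(-10) ⇒ p = 5/6

P1 mixes 5/6 on A; P2 mixes 2/3 on P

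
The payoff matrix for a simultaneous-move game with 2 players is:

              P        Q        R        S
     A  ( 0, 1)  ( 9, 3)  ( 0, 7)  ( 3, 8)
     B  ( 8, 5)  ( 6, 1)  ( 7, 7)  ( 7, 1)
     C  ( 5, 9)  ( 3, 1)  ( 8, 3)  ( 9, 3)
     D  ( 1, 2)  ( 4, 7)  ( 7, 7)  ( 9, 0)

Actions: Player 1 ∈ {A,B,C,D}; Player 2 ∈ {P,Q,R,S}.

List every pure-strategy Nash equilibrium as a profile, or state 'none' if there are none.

No pure NE.

(A,P): not NE [P1→B gives 8>0; P2→S gives 8>1]
(A,Q): not NE [P2→S gives 8>3]
(A,R): not NE [P1→C gives 8>0; P2→S gives 8>7]
(A,S): not NE [P1→D gives 9>3]
(B,P): not NE [P2→R gives 7>5]
(B,Q): not NE [P1→A gives 9>6; P2→R gives 7>1]
(B,R): not NE [P1→C gives 8>7]
(B,S): not NE [P1→D gives 9>7; P2→R gives 7>1]
(C,P): not NE [P1→B gives 8>5]
(C,Q): not NE [P1→A gives 9>3; P2→P gives 9>1]
(C,R): not NE [P2→P gives 9>3]
(C,S): not NE [P2→P gives 9>3]
(D,P): not NE [P1→B gives 8>1; P2→R gives 7>2]
(D,Q): not NE [P1→A gives 9>4]
(D,R): not NE [P1→C gives 8>7]
(D,S): not NE [P2→R gives 7>0]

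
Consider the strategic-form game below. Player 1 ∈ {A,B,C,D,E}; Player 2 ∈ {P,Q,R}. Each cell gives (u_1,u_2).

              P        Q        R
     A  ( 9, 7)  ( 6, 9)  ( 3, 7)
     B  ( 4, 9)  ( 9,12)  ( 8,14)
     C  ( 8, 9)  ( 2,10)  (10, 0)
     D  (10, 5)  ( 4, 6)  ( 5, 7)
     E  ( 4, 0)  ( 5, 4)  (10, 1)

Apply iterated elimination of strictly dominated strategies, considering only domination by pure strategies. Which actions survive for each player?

Survivors P1:{B,C,E} P2:{Q,R}

P2 drop P (Q beats it: A:9>7 B:12>9 C:10>9 D:6>5 E:4>0)
P1 drop A (B beats it: Q:9>6 R:8>3)
P1 drop D (B beats it: Q:9>4 R:8>5)
P1→{B,C,E} P2→{Q,R}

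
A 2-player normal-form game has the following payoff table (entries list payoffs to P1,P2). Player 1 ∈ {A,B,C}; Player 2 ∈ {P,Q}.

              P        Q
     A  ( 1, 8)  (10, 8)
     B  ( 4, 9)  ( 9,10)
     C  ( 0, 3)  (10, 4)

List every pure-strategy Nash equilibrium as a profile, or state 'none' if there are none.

NE set: (A,Q), (C,Q)

(A,P): not NE [P1→B gives 4>1]
(A,Q): NE
(B,P): not NE [P2→Q gives 10>9]
(B,Q): not NE [P1→C gives 10>9]
(C,P): not NE [P1→B gives 4>0; P2→Q gives 4>3]
(C,Q): NE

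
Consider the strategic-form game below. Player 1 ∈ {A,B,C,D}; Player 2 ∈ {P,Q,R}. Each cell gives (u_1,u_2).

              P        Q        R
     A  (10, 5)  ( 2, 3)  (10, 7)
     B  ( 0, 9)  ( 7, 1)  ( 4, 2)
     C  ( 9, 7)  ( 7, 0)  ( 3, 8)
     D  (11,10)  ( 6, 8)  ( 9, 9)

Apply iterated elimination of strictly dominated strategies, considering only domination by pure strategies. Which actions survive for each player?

P2 drop Q (P beats it: A:5>3 B:9>1 C:7>0 D:10>8)
P1 drop B (A beats it: P:10>0 R:10>4)
P1 drop C (A beats it: P:10>9 R:10>3)
P1→{A,D} P2→{P,R}

Remaining: P1:{A,D} P2:{P,R}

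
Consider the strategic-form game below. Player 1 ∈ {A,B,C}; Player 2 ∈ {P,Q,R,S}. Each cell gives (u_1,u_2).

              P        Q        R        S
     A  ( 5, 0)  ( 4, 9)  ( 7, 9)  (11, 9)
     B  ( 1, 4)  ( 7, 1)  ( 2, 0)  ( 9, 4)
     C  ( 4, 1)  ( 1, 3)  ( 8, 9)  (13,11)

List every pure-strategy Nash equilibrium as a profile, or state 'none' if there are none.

(A,P): not NE [P2→S gives 9>0]
(A,Q): not NE [P1→B gives 7>4]
(A,R): not NE [P1→C gives 8>7]
(A,S): not NE [P1→C gives 13>11]
(B,P): not NE [P1→A gives 5>1]
(B,Q): not NE [P2→S gives 4>1]
(B,R): not NE [P1→C gives 8>2; P2→S gives 4>0]
(B,S): not NE [P1→C gives 13>9]
(C,P): not NE [P1→A gives 5>4; P2→S gives 11>1]
(C,Q): not NE [P1→B gives 7>1; P2→S gives 11>3]
(C,R): not NE [P2→S gives 11>9]
(C,S): NE

Nash profiles: (C,S)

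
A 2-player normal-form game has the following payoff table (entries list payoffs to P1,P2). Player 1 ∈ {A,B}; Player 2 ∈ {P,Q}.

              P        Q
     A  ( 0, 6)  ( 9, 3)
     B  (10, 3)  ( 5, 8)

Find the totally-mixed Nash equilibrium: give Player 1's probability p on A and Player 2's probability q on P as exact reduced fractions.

P1 indiff ⇒ q·0+(1-q)·9 = q·10+(1-q)·5 ⇒ q(-10) = (1-q)(-4) ⇒ q = 2/7
P2 indiff ⇒ p·6+(1-p)·3 = p·3+(1-p)·8 ⇒ p(3) = (1-p)(5) ⇒ p = 5/8

(p,q) = (5/8, 2/7)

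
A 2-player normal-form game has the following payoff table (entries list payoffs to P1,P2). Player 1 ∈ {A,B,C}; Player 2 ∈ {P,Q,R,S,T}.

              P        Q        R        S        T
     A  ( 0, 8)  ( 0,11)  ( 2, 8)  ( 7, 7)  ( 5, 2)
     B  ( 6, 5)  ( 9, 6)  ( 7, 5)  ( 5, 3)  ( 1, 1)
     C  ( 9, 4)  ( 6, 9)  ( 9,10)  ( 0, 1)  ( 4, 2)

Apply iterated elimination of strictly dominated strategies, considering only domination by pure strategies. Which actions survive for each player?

IESDS → P1:{B,C} P2:{Q,R}

P2 drop P (Q beats it: A:11>8 B:6>5 C:9>4)
P2 drop S (Q beats it: A:11>7 B:6>3 C:9>1)
P2 drop T (Q beats it: A:11>2 B:6>1 C:9>2)
P1 drop A (B beats it: Q:9>0 R:7>2)
P1→{B,C} P2→{Q,R}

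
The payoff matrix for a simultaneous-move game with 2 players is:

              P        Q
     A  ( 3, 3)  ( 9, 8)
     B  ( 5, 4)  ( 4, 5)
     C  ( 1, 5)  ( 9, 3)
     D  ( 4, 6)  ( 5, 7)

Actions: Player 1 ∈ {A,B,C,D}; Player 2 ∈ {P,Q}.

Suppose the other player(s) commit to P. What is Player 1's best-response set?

u_1(A vs P) = 3
u_1(B vs P) = 5
u_1(C vs P) = 1
u_1(D vs P) = 4
max payoff 5 at {B}

argmax u_1 = {B}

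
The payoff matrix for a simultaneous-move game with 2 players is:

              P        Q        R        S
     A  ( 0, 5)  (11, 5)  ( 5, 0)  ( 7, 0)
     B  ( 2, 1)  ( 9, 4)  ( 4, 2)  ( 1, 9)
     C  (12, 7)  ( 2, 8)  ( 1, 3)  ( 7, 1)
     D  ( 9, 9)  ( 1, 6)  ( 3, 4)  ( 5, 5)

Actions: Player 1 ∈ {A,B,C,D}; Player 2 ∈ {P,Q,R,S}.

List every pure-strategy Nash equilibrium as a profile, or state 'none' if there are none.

NE set: (A,Q)

(A,P): not NE [P1→C gives 12>0]
(A,Q): NE
(A,R): not NE [P2→Q gives 5>0]
(A,S): not NE [P2→Q gives 5>0]
(B,P): not NE [P1→C gives 12>2; P2→S gives 9>1]
(B,Q): not NE [P1→A gives 11>9; P2→S gives 9>4]
(B,R): not NE [P1→A gives 5>4; P2→S gives 9>2]
(B,S): not NE [P1→C gives 7>1]
(C,P): not NE [P2→Q gives 8>7]
(C,Q): not NE [P1→A gives 11>2]
(C,R): not NE [P1→A gives 5>1; P2→Q gives 8>3]
(C,S): not NE [P2→Q gives 8>1]
(D,P): not NE [P1→C gives 12>9]
(D,Q): not NE [P1→A gives 11>1; P2→P gives 9>6]
(D,R): not NE [P1→A gives 5>3; P2→P gives 9>4]
(D,S): not NE [P1→C gives 7>5; P2→P gives 9>5]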